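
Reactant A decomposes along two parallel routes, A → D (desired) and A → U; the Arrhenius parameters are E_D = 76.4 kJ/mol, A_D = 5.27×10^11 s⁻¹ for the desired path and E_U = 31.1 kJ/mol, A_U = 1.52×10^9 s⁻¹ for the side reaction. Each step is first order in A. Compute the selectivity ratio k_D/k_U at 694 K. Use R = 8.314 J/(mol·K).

0.135

With equal orders, S_{D/U} = k_D/k_U = (A_D/A_U)·exp[(E_U−E_D)/(RT)].
(E_U−E_D)/(RT) = (31.1−76.4)×10³/(8.314×694) = -45300/5770 = -7.851.
k_D/k_U = (5.27×10^11/1.52×10^9)·exp(-7.851) = 346.7 × 3.893×10^-4 = 0.135.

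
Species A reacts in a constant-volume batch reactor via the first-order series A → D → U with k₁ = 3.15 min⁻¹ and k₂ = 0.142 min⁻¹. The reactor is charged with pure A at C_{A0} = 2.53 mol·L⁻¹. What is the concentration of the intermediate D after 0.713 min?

Solving the coupled first-order balances gives C_D(t) = [k₁/(k₂−k₁)]·C_{A0}·(e^(−k₁t) − e^(−k₂t)).
e^(−k₁t) = e^(−3.15×0.713) = e^(−2.246) = 0.1058; e^(−k₂t) = e^(−0.1012) = 0.9037.
C_D = 3.15×2.53/(0.142−3.15) × (0.1058−0.9037) = (-2.649)×(-0.7979) = 2.114 mol·L⁻¹.

2.11 mol·L⁻¹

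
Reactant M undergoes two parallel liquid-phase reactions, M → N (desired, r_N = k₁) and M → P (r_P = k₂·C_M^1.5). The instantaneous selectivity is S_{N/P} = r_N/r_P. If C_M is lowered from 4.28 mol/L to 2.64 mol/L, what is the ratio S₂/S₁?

S_{N/P} = (k₁/k₂)·C_M^-1.5, so S₂/S₁ = (C_{M,2}/C_{M,1})^-1.5.
= (2.64/4.28)^(-1.5) = (0.6168)^(-1.5) = 2.06.

2.06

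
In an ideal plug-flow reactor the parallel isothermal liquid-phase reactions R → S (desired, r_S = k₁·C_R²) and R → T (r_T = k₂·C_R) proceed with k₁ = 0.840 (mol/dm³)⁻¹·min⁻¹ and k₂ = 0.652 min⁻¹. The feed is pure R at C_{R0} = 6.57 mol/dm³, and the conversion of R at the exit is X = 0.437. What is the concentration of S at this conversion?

2.49 mol/dm³

C_R = C_{R0}(1−X) = 3.699 mol/dm³.
Along a PFR/batch, dC_T/dC_R = −r_T/(r_S+r_T) = −k₂/(k₂+k₁·C_R).
Integrating from C_{R0} to C_R: C_T = (0.652/0.840)·ln[(0.652+0.840·6.57)/(0.652+0.840·3.70)] = 0.7762·ln(6.171/3.759) = 0.3847 mol/dm³.
Then C_S = (C_{R0}−C_R) − C_T = 2.871 − 0.3847 = 2.486 mol/dm³.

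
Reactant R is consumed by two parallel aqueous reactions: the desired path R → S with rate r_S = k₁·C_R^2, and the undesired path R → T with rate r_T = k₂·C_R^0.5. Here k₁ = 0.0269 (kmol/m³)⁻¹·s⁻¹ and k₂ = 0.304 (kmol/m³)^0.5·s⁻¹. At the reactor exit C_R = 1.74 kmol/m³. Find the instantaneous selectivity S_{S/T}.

0.203

S_{S/T} = r_S/r_T = (k₁·C_R^2)/(k₂·C_R^0.5) = (k₁/k₂)·C_R^1.5.
= (0.0269×1.740^2) / (0.304×1.740^0.5) = 0.08144/0.4010 = 0.203.
Since the desired path is higher order in R, keeping C_R high (PFR or concentrated feed) favours S.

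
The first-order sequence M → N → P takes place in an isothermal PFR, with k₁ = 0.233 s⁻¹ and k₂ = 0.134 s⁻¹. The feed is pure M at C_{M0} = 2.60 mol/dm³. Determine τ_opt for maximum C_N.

Setting dC_N/dτ = 0 gives τ_opt = ln(k₂/k₁)/(k₂−k₁).
= ln(0.134/0.233)/(0.134−0.233) = ln(0.5751)/-0.09900 = -0.5532/-0.09900 = 5.59 s.

5.59 s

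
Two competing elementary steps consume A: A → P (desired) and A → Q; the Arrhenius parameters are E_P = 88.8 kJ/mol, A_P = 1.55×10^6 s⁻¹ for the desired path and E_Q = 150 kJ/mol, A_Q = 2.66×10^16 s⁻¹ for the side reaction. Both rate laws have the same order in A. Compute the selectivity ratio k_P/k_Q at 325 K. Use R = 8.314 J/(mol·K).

Since both paths have the same order in A, the concentration cancels and S_{P/Q} = k_P/k_Q = (A_P/A_Q)·exp[(E_Q−E_P)/(RT)].
(E_Q−E_P)/(RT) = (150−88.8)×10³/(8.314×325) = 61200/2702 = 22.65.
k_P/k_Q = (1.55×10^6/2.66×10^16)·exp(22.65) = 5.827×10^-11 × 6.863×10^9 = 0.400.
Since E_P < E_Q, lowering the temperature improves selectivity toward P.

0.400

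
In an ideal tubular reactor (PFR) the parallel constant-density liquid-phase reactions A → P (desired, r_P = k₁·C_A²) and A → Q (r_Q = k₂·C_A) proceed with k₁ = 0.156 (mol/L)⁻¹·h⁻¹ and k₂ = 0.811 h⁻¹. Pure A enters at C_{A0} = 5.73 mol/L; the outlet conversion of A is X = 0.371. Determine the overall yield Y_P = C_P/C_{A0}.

C_A = C_{A0}(1−X) = 3.604 mol/L.
Along a PFR/batch, dC_Q/dC_A = −r_Q/(r_P+r_Q) = −k₂/(k₂+k₁·C_A).
Integrating from C_{A0} to C_A: C_Q = (0.811/0.156)·ln[(0.811+0.156·5.73)/(0.811+0.156·3.60)] = 5.199·ln(1.705/1.373) = 1.125 mol/L.
Then C_P = (C_{A0}−C_A) − C_Q = 2.126 − 1.125 = 1.001 mol/L.
Y_P = C_P/C_{A0} = 1.001/5.73 = 0.175.

0.175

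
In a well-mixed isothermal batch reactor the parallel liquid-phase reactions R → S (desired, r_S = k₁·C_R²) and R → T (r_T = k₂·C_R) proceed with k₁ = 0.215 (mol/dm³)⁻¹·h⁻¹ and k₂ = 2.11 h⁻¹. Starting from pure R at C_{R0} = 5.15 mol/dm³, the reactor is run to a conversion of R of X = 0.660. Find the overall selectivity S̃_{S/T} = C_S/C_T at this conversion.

0.344

C_R = C_{R0}(1−X) = 1.751 mol/dm³.
Along a PFR/batch, dC_T/dC_R = −r_T/(r_S+r_T) = −k₂/(k₂+k₁·C_R).
Integrating from C_{R0} to C_R: C_T = (2.11/0.215)·ln[(2.11+0.215·5.15)/(2.11+0.215·1.75)] = 9.814·ln(3.217/2.486) = 2.529 mol/dm³.
Then C_S = (C_{R0}−C_R) − C_T = 3.399 − 2.529 = 0.8703 mol/dm³.
S̃_{S/T} = C_S/C_T = 0.8703/2.529 = 0.344.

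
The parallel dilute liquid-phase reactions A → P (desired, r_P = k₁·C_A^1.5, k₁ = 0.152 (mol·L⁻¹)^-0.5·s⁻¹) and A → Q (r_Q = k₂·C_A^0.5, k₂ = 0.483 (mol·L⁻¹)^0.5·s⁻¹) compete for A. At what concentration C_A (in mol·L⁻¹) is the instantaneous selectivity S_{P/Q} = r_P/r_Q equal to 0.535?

S_{P/Q} = (k₁/k₂)·C_A ⇒ C_A = S·k₂/k₁.
= 0.535×0.483/0.152 = 1.70 mol·L⁻¹.

1.70 mol·L⁻¹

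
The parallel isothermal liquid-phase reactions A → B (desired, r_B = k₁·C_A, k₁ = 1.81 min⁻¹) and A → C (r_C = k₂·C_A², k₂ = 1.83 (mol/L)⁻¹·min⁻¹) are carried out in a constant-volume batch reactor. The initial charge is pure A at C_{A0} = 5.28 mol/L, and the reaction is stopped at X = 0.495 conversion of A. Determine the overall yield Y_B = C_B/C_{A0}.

C_A = C_{A0}(1−X) = 2.666 mol/L.
Along a PFR/batch, dC_B/dC_A = −r_B/(r_B+r_C) = −k₁/(k₁+k₂·C_A).
Integrating from C_{A0} to C_A: C_B = (1.81/1.83)·ln[(1.81+1.83·5.28)/(1.81+1.83·2.67)] = 0.9891·ln(11.47/6.690) = 0.5335 mol/L.
Y_B = C_B/C_{A0} = 0.5335/5.28 = 0.101.

0.101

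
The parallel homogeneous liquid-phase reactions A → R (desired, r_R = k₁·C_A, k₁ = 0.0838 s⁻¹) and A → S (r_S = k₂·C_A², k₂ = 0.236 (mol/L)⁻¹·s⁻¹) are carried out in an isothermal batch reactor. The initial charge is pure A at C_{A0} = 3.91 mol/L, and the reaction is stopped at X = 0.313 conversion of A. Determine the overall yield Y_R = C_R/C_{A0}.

C_A = C_{A0}(1−X) = 2.686 mol/L.
Along a PFR/batch, dC_R/dC_A = −r_R/(r_R+r_S) = −k₁/(k₁+k₂·C_A).
Integrating from C_{A0} to C_A: C_R = (0.0838/0.236)·ln[(0.0838+0.236·3.91)/(0.0838+0.236·2.69)] = 0.3551·ln(1.007/0.7177) = 0.1201 mol/L.
Y_R = C_R/C_{A0} = 0.1201/3.91 = 0.0307.

0.0307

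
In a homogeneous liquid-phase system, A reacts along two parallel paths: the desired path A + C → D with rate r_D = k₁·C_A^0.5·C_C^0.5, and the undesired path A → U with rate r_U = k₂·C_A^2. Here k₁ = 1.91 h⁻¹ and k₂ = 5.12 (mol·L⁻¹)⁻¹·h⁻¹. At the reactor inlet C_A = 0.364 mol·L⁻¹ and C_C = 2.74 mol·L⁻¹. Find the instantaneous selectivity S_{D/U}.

2.81

S_{D/U} = r_D/r_U = (k₁·C_A^0.5·C_C^0.5)/(k₂·C_A^2) = (k₁/k₂)·C_A^-1.5·C_C^0.5.
= (1.91×0.3640^0.5×2.740^0.5) / (5.12×0.3640^2) = 1.907/0.6784 = 2.81.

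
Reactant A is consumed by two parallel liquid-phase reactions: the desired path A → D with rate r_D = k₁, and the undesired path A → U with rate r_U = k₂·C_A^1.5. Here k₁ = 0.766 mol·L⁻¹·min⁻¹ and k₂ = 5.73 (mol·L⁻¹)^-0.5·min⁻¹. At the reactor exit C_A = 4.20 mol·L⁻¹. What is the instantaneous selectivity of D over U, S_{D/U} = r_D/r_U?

0.0155

S_{D/U} = r_D/r_U = (k₁)/(k₂·C_A^1.5) = (k₁/k₂)·C_A^-1.5.
= (0.766) / (5.73×4.200^1.5) = 0.7660/49.32 = 0.0155.
The undesired path is higher order in A, so low C_A (CSTR or dilute feed) favours D.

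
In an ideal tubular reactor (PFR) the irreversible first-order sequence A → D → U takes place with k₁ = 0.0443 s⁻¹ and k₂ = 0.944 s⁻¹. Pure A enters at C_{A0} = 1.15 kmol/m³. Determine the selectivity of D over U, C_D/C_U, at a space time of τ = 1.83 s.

For first-order series with pure A initially, C_D(τ) = k₁C_{A0}/(k₂−k₁)·(e^(−k₁τ) − e^(−k₂τ)).
e^(−k₁τ) = e^(−0.0443×1.83) = e^(−0.08107) = 0.9221; e^(−k₂τ) = e^(−1.728) = 0.1777.
C_D = 0.0443×1.15/(0.944−0.0443) × (0.9221−0.1777) = 0.05662×0.7444 = 0.04215 kmol/m³.
C_A = C_{A0}e^(−k₁τ) = 1.060 kmol/m³, so C_U = C_{A0}−C_A−C_D = 0.04740 kmol/m³; C_D/C_U = 0.889.

0.889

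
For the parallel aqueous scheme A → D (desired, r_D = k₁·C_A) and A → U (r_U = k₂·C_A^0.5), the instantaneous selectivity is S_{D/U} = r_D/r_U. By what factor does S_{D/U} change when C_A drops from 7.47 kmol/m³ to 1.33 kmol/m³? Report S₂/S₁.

S_{D/U} = (k₁/k₂)·C_A^0.5, so S₂/S₁ = (C_{A,2}/C_{A,1})^0.5.
= (1.33/7.47)^0.5 = (0.1780)^0.5 = 0.422.

0.422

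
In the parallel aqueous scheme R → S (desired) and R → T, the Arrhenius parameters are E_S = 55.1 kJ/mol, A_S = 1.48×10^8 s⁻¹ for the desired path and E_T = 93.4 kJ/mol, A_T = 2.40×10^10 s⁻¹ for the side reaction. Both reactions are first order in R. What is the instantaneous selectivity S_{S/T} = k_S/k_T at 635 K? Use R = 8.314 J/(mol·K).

8.72

With equal orders, S_{S/T} = k_S/k_T = (A_S/A_T)·exp[(E_T−E_S)/(RT)].
(E_T−E_S)/(RT) = (93.4−55.1)×10³/(8.314×635) = 38300/5279 = 7.255.
k_S/k_T = (1.48×10^8/2.40×10^10)·exp(7.255) = 0.006167 × 1415 = 8.72.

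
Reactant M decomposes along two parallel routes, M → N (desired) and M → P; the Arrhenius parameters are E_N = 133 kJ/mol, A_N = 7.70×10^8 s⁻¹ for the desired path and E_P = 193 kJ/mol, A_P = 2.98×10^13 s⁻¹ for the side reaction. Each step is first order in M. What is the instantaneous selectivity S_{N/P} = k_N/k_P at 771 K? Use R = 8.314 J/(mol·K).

With equal orders, S_{N/P} = k_N/k_P = (A_N/A_P)·exp[(E_P−E_N)/(RT)].
(E_P−E_N)/(RT) = (193−133)×10³/(8.314×771) = 60000/6410 = 9.360.
k_N/k_P = (7.70×10^8/2.98×10^13)·exp(9.360) = 2.584×10^-5 × 11617 = 0.300.
Since E_N < E_P, lowering the temperature improves selectivity toward N.

0.300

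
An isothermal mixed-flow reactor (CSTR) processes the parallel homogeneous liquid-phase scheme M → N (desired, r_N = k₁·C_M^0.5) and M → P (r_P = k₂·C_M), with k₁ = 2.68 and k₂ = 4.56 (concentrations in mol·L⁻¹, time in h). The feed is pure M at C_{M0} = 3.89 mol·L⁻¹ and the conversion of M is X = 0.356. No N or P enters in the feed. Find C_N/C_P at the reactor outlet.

Exit C_M = C_{M0}(1−X) = 3.89×0.644 = 2.505 mol·L⁻¹.
Rates in a CSTR are evaluated at the outlet concentration: r_N = 2.68×2.505^0.5 = 4.242, r_P = 4.56×2.505 = 11.42.
Overall selectivity = C_N/C_P = r_Nτ/(r_Pτ) = r_N/r_P = 0.371.

0.371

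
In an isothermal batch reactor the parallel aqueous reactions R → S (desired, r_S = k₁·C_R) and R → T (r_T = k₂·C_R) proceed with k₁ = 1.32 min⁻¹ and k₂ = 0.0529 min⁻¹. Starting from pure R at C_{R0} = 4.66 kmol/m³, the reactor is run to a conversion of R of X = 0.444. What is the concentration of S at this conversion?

1.99 kmol/m³

C_R = C_{R0}(1−X) = 2.591 kmol/m³.
Both paths are first order in R, so the instantaneous fraction to S is constant: dC_S/d(−C_R) = k₁/(k₁+k₂) = 0.9615.
C_S = 0.9615·(C_{R0}−C_R) = 0.9615×2.069 = 1.99 kmol/m³.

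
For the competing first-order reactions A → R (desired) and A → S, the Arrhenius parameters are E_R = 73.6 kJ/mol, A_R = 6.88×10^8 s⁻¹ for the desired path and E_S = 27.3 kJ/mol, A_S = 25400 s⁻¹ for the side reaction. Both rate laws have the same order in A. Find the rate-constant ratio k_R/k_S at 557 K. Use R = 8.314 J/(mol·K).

1.23

Since both paths have the same order in A, the concentration cancels and S_{R/S} = k_R/k_S = (A_R/A_S)·exp[(E_S−E_R)/(RT)].
(E_S−E_R)/(RT) = (27.3−73.6)×10³/(8.314×557) = -46300/4631 = -9.998.
k_R/k_S = (6.88×10^8/25400)·exp(-9.998) = 27087 × 4.549×10^-5 = 1.23.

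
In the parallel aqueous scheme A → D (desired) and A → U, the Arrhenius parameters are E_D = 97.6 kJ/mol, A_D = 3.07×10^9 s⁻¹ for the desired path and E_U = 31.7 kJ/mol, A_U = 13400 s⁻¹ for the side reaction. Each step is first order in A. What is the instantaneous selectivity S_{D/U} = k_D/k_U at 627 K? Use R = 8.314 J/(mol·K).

k_D/k_U = (A_D/A_U)·exp[−(E_D−E_U)/(RT)] = (A_D/A_U)·exp[(E_U−E_D)/(RT)].
(E_U−E_D)/(RT) = (31.7−97.6)×10³/(8.314×627) = -65900/5213 = -12.64.
k_D/k_U = (3.07×10^9/13400)·exp(-12.64) = 2.291×10^5 × 3.234×10^-6 = 0.741.
Since E_D > E_U, raising the temperature improves selectivity toward D.

0.741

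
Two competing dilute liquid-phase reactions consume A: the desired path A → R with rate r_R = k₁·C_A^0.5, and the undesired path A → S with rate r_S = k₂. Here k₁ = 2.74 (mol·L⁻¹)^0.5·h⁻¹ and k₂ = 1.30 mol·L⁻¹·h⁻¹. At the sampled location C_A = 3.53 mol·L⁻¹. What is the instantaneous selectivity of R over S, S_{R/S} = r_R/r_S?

S_{R/S} = r_R/r_S = (k₁·C_A^0.5)/(k₂) = (k₁/k₂)·C_A^0.5.
= (2.74×3.530^0.5) / (1.30) = 5.148/1.300 = 3.96.
Since the desired path is higher order in A, keeping C_A high (PFR or concentrated feed) favours R.

3.96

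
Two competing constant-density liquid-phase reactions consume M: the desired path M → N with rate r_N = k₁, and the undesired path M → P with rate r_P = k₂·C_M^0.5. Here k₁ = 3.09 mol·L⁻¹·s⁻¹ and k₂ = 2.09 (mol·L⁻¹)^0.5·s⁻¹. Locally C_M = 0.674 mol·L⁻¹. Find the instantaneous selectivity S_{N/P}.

1.80

S_{N/P} = r_N/r_P = (k₁)/(k₂·C_M^0.5) = (k₁/k₂)·C_M^-0.5.
= (3.09) / (2.09×0.6740^0.5) = 3.090/1.716 = 1.80.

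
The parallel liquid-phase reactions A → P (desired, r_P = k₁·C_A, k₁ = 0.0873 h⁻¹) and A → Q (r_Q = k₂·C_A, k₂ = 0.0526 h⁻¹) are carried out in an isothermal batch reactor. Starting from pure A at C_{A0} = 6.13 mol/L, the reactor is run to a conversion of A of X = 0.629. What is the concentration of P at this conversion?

C_A = C_{A0}(1−X) = 2.274 mol/L.
Both paths are first order in A, so the instantaneous fraction to P is constant: dC_P/d(−C_A) = k₁/(k₁+k₂) = 0.6240.
C_P = 0.6240·(C_{A0}−C_A) = 0.6240×3.856 = 2.41 mol/L.

2.41 mol/L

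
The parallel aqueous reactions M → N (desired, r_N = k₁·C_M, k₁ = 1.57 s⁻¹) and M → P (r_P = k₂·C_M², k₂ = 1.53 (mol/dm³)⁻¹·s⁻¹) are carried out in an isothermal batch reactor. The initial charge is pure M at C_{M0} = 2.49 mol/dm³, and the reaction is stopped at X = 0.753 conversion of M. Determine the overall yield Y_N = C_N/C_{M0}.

0.314

C_M = C_{M0}(1−X) = 0.6150 mol/dm³.
Along a PFR/batch, dC_N/dC_M = −r_N/(r_N+r_P) = −k₁/(k₁+k₂·C_M).
Integrating from C_{M0} to C_M: C_N = (1.57/1.53)·ln[(1.57+1.53·2.49)/(1.57+1.53·0.615)] = 1.026·ln(5.380/2.511) = 0.7819 mol/dm³.
Y_N = C_N/C_{M0} = 0.7819/2.49 = 0.314.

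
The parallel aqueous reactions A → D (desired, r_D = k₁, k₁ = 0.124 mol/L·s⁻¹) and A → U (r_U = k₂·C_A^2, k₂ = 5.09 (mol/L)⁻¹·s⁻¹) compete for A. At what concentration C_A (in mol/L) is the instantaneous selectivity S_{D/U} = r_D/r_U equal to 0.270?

S_{D/U} = (k₁/k₂)·C_A^-2 ⇒ C_A = (S·k₂/k₁)^(-0.5).
= (0.270×5.09/0.124)^(-0.5) = (11.08)^(-0.5) = 0.300 mol/L.

0.300 mol/L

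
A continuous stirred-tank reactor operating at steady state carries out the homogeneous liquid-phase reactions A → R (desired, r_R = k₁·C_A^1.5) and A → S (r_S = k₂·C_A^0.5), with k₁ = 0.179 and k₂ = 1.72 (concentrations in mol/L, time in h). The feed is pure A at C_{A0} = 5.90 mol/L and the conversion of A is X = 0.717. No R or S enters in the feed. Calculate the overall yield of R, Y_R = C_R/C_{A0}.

0.106

Exit C_A = C_{A0}(1−X) = 5.90×0.283 = 1.670 mol/L.
In a CSTR the entire volume is at exit conditions, so r_R = 0.179×1.670^1.5 = 0.3862 and r_S = 1.72×1.670^0.5 = 2.223.
Fraction of consumed A going to R: r_R/(r_R+r_S) = 0.1480.
C_R = 0.1480·C_{A0}·X = 0.1480×5.90×0.717 = 0.626 mol/L; Y_R = C_R/C_{A0} = 0.106.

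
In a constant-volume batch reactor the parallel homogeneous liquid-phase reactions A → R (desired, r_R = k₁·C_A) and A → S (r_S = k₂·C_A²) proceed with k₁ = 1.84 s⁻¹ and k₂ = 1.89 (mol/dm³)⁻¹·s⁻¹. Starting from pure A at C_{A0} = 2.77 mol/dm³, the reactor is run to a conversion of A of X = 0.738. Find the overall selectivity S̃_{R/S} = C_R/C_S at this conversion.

0.603

C_A = C_{A0}(1−X) = 0.7257 mol/dm³.
Along a PFR/batch, dC_R/dC_A = −r_R/(r_R+r_S) = −k₁/(k₁+k₂·C_A).
Integrating from C_{A0} to C_A: C_R = (1.84/1.89)·ln[(1.84+1.89·2.77)/(1.84+1.89·0.726)] = 0.9735·ln(7.075/3.212) = 0.7689 mol/dm³.
C_S = (C_{A0}−C_A)−C_R = 1.275 mol/dm³; S̃_{R/S} = 0.7689/1.275 = 0.603.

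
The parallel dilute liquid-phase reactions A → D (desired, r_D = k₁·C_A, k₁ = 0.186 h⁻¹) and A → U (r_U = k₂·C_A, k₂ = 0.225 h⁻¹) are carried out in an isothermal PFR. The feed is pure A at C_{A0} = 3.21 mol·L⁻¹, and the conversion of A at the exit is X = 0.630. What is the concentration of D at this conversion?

0.915 mol·L⁻¹

C_A = C_{A0}(1−X) = 1.188 mol·L⁻¹.
Both paths are first order in A, so the instantaneous fraction to D is constant: dC_D/d(−C_A) = k₁/(k₁+k₂) = 0.4526.
C_D = 0.4526·(C_{A0}−C_A) = 0.4526×2.022 = 0.915 mol·L⁻¹.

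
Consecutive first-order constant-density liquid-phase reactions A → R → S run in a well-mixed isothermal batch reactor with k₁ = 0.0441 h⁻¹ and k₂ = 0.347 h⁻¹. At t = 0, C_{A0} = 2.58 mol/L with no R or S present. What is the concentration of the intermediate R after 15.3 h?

The intermediate concentration in a first-order A→B→C sequence is C_R = k₁C_{A0}(e^(−k₁t) − e^(−k₂t))/(k₂−k₁).
e^(−k₁t) = e^(−0.0441×15.3) = e^(−0.6747) = 0.5093; e^(−k₂t) = e^(−5.309) = 0.004946.
C_R = 0.0441×2.58/(0.347−0.0441) × (0.5093−0.004946) = 0.3756×0.5043 = 0.1894 mol/L.

0.189 mol/L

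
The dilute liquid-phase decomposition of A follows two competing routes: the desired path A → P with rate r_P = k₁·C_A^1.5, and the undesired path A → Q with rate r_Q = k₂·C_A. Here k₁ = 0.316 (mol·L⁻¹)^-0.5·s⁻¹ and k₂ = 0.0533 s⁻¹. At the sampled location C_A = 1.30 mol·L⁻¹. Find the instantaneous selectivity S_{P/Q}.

S_{P/Q} = r_P/r_Q = (k₁·C_A^1.5)/(k₂·C_A) = (k₁/k₂)·C_A^0.5.
= (0.316×1.300^1.5) / (0.0533×1.300) = 0.4684/0.06929 = 6.76.

6.76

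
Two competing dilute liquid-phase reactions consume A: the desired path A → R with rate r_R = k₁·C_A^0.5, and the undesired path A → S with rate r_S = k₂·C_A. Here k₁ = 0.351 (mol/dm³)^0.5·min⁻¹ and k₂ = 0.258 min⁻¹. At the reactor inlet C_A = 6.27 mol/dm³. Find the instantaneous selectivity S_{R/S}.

0.543

S_{R/S} = r_R/r_S = (k₁·C_A^0.5)/(k₂·C_A) = (k₁/k₂)·C_A^-0.5.
= (0.351×6.270^0.5) / (0.258×6.270) = 0.8789/1.618 = 0.543.
The undesired path is higher order in A, so low C_A (CSTR or dilute feed) favours R.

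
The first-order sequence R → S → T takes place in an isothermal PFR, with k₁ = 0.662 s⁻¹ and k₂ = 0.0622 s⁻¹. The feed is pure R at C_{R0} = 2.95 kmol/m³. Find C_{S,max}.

At the optimum, C_{S,max}/C_{R0} = (k₁/k₂)^[k₂/(k₂−k₁)].
= (0.662/0.0622)^(0.0622/(0.0622−0.662)) = (10.64)^(-0.1037) = 0.7825.
C_{S,max} = 0.7825×2.95 = 2.31 kmol/m³.

2.31 kmol/m³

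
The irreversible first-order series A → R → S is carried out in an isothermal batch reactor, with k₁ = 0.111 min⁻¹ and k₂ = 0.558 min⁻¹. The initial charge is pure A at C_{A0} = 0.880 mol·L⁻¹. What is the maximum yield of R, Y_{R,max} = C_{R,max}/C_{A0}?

At the optimum, C_{R,max}/C_{A0} = (k₁/k₂)^[k₂/(k₂−k₁)].
= (0.111/0.558)^(0.558/(0.558−0.111)) = (0.1989)^(1.248) = 0.1332.

0.133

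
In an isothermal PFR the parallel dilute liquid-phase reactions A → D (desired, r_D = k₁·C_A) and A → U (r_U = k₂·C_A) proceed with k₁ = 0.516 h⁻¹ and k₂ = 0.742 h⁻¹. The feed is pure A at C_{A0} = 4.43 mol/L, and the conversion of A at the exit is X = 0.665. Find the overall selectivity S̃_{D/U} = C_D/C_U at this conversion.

C_A = C_{A0}(1−X) = 1.484 mol/L.
Both paths are first order in A, so the instantaneous fraction to D is constant: dC_D/d(−C_A) = k₁/(k₁+k₂) = 0.4102.
C_D = 0.4102·(C_{A0}−C_A) = 0.4102×2.946 = 1.21 mol/L.
C_U = (C_{A0}−C_A)−C_D = 1.738 mol/L; S̃_{D/U} = 1.208/1.738 = 0.695.

0.695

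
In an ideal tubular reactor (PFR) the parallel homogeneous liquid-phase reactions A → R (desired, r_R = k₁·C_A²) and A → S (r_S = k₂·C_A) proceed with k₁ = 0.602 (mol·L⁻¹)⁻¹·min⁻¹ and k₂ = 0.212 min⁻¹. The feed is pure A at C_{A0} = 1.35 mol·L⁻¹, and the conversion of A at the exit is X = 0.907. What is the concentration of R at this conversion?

C_A = C_{A0}(1−X) = 0.1255 mol·L⁻¹.
Along a PFR/batch, dC_S/dC_A = −r_S/(r_R+r_S) = −k₂/(k₂+k₁·C_A).
Integrating from C_{A0} to C_A: C_S = (0.212/0.602)·ln[(0.212+0.602·1.35)/(0.212+0.602·0.126)] = 0.3522·ln(1.025/0.2876) = 0.4475 mol·L⁻¹.
Then C_R = (C_{A0}−C_A) − C_S = 1.224 − 0.4475 = 0.7770 mol·L⁻¹.

0.777 mol·L⁻¹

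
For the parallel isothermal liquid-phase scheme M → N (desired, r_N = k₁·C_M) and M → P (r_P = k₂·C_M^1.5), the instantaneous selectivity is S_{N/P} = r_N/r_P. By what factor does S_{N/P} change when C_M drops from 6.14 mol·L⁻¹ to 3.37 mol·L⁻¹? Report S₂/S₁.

1.35

S_{N/P} = (k₁/k₂)·C_M^-0.5, so S₂/S₁ = (C_{M,2}/C_{M,1})^-0.5.
= (3.37/6.14)^(-0.5) = (0.5489)^(-0.5) = 1.35.
Selectivity toward N rises as C_M falls — low-concentration operation is favoured.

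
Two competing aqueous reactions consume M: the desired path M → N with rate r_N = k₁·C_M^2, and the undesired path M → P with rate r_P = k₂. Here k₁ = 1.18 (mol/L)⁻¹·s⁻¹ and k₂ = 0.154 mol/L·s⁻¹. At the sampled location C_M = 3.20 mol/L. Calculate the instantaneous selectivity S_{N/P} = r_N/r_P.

S_{N/P} = r_N/r_P = (k₁·C_M^2)/(k₂) = (k₁/k₂)·C_M^2.
= (1.18×3.200^2) / (0.154) = 12.08/0.1540 = 78.5.
Since the desired path is higher order in M, keeping C_M high (PFR or concentrated feed) favours N.

78.5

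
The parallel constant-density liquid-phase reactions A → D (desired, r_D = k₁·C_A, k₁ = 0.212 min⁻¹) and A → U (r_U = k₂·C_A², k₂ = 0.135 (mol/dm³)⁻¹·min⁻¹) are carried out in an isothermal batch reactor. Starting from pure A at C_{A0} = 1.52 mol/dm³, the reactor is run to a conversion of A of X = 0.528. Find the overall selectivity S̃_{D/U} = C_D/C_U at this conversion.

1.43

C_A = C_{A0}(1−X) = 0.7174 mol/dm³.
Along a PFR/batch, dC_D/dC_A = −r_D/(r_D+r_U) = −k₁/(k₁+k₂·C_A).
Integrating from C_{A0} to C_A: C_D = (0.212/0.135)·ln[(0.212+0.135·1.52)/(0.212+0.135·0.717)] = 1.570·ln(0.4172/0.3089) = 0.4722 mol/dm³.
C_U = (C_{A0}−C_A)−C_D = 0.3304 mol/dm³; S̃_{D/U} = 0.4722/0.3304 = 1.43.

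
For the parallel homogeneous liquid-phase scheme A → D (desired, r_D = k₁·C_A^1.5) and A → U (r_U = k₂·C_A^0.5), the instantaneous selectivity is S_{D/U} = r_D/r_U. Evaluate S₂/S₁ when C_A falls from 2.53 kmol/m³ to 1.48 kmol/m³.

S_{D/U} = (k₁/k₂)·C_A, so S₂/S₁ = (C_{A,2}/C_{A,1}).
= 1.48/2.53 = 0.585.

0.585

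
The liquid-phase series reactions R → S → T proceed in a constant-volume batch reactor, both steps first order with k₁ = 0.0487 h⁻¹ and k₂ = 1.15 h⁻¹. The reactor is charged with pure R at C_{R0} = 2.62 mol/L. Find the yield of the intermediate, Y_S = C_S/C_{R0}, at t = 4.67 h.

0.0350

For first-order series with pure R initially, C_S(t) = k₁C_{R0}/(k₂−k₁)·(e^(−k₁t) − e^(−k₂t)).
e^(−k₁t) = e^(−0.0487×4.67) = e^(−0.2274) = 0.7966; e^(−k₂t) = e^(−5.370) = 0.004652.
C_S = 0.0487×2.62/(1.15−0.0487) × (0.7966−0.004652) = 0.1159×0.7919 = 0.09175 mol/L.
Y_S = C_S/C_{R0} = 0.09175/2.62 = 0.0350.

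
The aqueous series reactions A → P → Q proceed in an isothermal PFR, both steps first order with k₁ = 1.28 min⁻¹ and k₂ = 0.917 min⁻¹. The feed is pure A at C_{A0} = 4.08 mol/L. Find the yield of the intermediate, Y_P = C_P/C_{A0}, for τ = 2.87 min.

Solving the coupled first-order balances gives C_P(τ) = [k₁/(k₂−k₁)]·C_{A0}·(e^(−k₁τ) − e^(−k₂τ)).
e^(−k₁τ) = e^(−1.28×2.87) = e^(−3.674) = 0.02538; e^(−k₂τ) = e^(−2.632) = 0.07195.
C_P = 1.28×4.08/(0.917−1.28) × (0.02538−0.07195) = (-14.39)×(-0.04656) = 0.6699 mol/L.
Y_P = C_P/C_{A0} = 0.6699/4.08 = 0.164.

0.164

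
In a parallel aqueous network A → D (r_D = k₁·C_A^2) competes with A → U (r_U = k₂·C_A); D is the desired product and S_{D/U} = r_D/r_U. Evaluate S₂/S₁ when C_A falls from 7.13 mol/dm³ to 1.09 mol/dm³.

0.153

S_{D/U} = (k₁/k₂)·C_A, so S₂/S₁ = (C_{A,2}/C_{A,1}).
= 1.09/7.13 = 0.153.
Selectivity toward D falls as C_A falls — high-concentration operation is favoured.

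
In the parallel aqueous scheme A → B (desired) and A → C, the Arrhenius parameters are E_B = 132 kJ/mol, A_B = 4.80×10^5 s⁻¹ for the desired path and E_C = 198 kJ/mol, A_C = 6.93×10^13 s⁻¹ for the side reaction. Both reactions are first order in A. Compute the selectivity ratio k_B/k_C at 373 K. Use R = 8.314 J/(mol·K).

12.1

Since both paths have the same order in A, the concentration cancels and S_{B/C} = k_B/k_C = (A_B/A_C)·exp[(E_C−E_B)/(RT)].
(E_C−E_B)/(RT) = (198−132)×10³/(8.314×373) = 66000/3101 = 21.28.
k_B/k_C = (4.80×10^5/6.93×10^13)·exp(21.28) = 6.926×10^-9 × 1.750×10^9 = 12.1.
Since E_B < E_C, lowering the temperature improves selectivity toward B.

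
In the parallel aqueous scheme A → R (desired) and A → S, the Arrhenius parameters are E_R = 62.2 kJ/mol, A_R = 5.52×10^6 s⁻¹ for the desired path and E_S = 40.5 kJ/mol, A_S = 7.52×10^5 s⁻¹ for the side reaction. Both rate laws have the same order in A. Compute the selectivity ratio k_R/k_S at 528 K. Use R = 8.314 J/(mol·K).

0.0523

k_R/k_S = (A_R/A_S)·exp[−(E_R−E_S)/(RT)] = (A_R/A_S)·exp[(E_S−E_R)/(RT)].
(E_S−E_R)/(RT) = (40.5−62.2)×10³/(8.314×528) = -21700/4390 = -4.943.
k_R/k_S = (5.52×10^6/7.52×10^5)·exp(-4.943) = 7.340 × 0.007131 = 0.0523.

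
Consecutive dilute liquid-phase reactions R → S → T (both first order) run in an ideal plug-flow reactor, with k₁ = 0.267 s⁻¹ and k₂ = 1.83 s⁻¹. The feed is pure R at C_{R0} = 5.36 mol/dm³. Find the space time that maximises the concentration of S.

The intermediate peaks when r₁ = r₂, i.e. k₁e^(−k₁τ) = k₂e^(−k₂τ), giving τ_opt = ln(k₂/k₁)/(k₂−k₁).
= ln(1.83/0.267)/(1.83−0.267) = ln(6.854)/1.563 = 1.925/1.563 = 1.23 s.

1.23 s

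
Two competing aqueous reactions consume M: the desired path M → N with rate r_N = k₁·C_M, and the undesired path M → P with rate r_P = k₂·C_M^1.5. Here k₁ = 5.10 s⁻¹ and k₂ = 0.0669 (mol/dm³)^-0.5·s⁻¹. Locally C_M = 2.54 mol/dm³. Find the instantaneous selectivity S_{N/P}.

47.8

S_{N/P} = r_N/r_P = (k₁·C_M)/(k₂·C_M^1.5) = (k₁/k₂)·C_M^-0.5.
= (5.10×2.540) / (0.0669×2.540^1.5) = 12.95/0.2708 = 47.8.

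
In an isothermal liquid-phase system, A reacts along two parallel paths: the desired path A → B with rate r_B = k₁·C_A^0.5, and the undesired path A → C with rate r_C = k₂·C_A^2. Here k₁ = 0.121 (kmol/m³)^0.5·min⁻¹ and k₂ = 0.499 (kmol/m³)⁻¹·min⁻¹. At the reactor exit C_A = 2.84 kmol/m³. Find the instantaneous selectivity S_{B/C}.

S_{B/C} = r_B/r_C = (k₁·C_A^0.5)/(k₂·C_A^2) = (k₁/k₂)·C_A^-1.5.
= (0.121×2.840^0.5) / (0.499×2.840^2) = 0.2039/4.025 = 0.0507.
The undesired path is higher order in A, so low C_A (CSTR or dilute feed) favours B.

0.0507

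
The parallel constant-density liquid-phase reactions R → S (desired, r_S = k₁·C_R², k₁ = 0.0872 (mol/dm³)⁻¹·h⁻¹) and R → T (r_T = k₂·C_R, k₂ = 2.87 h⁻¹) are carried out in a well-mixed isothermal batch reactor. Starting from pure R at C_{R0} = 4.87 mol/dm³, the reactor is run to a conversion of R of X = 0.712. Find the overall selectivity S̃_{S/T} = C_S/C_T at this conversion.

C_R = C_{R0}(1−X) = 1.403 mol/dm³.
Along a PFR/batch, dC_T/dC_R = −r_T/(r_S+r_T) = −k₂/(k₂+k₁·C_R).
Integrating from C_{R0} to C_R: C_T = (2.87/0.0872)·ln[(2.87+0.0872·4.87)/(2.87+0.0872·1.40)] = 32.91·ln(3.295/2.992) = 3.168 mol/dm³.
Then C_S = (C_{R0}−C_R) − C_T = 3.467 − 3.168 = 0.2992 mol/dm³.
S̃_{S/T} = C_S/C_T = 0.2992/3.168 = 0.0944.

0.0944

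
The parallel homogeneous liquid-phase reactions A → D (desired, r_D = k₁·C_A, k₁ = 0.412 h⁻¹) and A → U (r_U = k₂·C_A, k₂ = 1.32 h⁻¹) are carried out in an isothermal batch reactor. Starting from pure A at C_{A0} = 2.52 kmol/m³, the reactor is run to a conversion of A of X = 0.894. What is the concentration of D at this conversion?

0.536 kmol/m³

C_A = C_{A0}(1−X) = 0.2671 kmol/m³.
Both paths are first order in A, so the instantaneous fraction to D is constant: dC_D/d(−C_A) = k₁/(k₁+k₂) = 0.2379.
C_D = 0.2379·(C_{A0}−C_A) = 0.2379×2.253 = 0.536 kmol/m³.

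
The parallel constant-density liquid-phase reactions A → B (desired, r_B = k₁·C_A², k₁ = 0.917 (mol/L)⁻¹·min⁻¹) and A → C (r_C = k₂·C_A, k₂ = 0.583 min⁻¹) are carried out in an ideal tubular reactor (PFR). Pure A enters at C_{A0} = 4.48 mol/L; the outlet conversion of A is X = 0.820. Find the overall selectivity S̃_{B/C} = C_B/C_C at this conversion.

3.56

C_A = C_{A0}(1−X) = 0.8064 mol/L.
Along a PFR/batch, dC_C/dC_A = −r_C/(r_B+r_C) = −k₂/(k₂+k₁·C_A).
Integrating from C_{A0} to C_A: C_C = (0.583/0.917)·ln[(0.583+0.917·4.48)/(0.583+0.917·0.806)] = 0.6358·ln(4.691/1.322) = 0.8050 mol/L.
Then C_B = (C_{A0}−C_A) − C_C = 3.674 − 0.8050 = 2.869 mol/L.
S̃_{B/C} = C_B/C_C = 2.869/0.8050 = 3.56.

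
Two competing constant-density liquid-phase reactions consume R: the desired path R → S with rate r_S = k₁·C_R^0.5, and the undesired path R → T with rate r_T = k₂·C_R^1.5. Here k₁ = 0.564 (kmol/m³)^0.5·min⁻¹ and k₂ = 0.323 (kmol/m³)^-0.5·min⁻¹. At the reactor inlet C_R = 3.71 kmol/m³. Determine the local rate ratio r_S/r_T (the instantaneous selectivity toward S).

0.471

S_{S/T} = r_S/r_T = (k₁·C_R^0.5)/(k₂·C_R^1.5) = (k₁/k₂)·C_R⁻¹.
= (0.564×3.710^0.5) / (0.323×3.710^1.5) = 1.086/2.308 = 0.471.
The undesired path is higher order in R, so low C_R (CSTR or dilute feed) favours S.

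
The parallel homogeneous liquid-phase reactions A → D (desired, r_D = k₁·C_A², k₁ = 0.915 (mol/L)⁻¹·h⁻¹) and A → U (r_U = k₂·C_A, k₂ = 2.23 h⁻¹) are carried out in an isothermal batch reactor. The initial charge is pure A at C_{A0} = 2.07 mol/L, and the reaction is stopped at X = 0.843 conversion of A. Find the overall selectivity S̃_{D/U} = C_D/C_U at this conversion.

C_A = C_{A0}(1−X) = 0.3250 mol/L.
Along a PFR/batch, dC_U/dC_A = −r_U/(r_D+r_U) = −k₂/(k₂+k₁·C_A).
Integrating from C_{A0} to C_A: C_U = (2.23/0.915)·ln[(2.23+0.915·2.07)/(2.23+0.915·0.325)] = 2.437·ln(4.124/2.527) = 1.193 mol/L.
Then C_D = (C_{A0}−C_A) − C_U = 1.745 − 1.193 = 0.5516 mol/L.
S̃_{D/U} = C_D/C_U = 0.5516/1.193 = 0.462.

0.462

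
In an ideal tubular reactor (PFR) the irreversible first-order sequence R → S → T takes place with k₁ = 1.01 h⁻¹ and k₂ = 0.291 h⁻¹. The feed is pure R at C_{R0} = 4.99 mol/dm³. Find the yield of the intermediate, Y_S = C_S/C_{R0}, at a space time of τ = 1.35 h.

For first-order series with pure R initially, C_S(τ) = k₁C_{R0}/(k₂−k₁)·(e^(−k₁τ) − e^(−k₂τ)).
e^(−k₁τ) = e^(−1.01×1.35) = e^(−1.364) = 0.2558; e^(−k₂τ) = e^(−0.3928) = 0.6751.
C_S = 1.01×4.99/(0.291−1.01) × (0.2558−0.6751) = (-7.010)×(-0.4194) = 2.940 mol/dm³.
Y_S = C_S/C_{R0} = 2.940/4.99 = 0.589.

0.589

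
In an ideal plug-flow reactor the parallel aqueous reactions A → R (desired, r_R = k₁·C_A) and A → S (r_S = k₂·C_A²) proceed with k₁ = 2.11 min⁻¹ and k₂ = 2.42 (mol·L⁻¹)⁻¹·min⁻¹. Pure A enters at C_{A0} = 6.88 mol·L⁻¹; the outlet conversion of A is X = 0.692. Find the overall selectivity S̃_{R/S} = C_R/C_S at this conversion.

0.211

C_A = C_{A0}(1−X) = 2.119 mol·L⁻¹.
Along a PFR/batch, dC_R/dC_A = −r_R/(r_R+r_S) = −k₁/(k₁+k₂·C_A).
Integrating from C_{A0} to C_A: C_R = (2.11/2.42)·ln[(2.11+2.42·6.88)/(2.11+2.42·2.12)] = 0.8719·ln(18.76/7.238) = 0.8304 mol·L⁻¹.
C_S = (C_{A0}−C_A)−C_R = 3.931 mol·L⁻¹; S̃_{R/S} = 0.8304/3.931 = 0.211.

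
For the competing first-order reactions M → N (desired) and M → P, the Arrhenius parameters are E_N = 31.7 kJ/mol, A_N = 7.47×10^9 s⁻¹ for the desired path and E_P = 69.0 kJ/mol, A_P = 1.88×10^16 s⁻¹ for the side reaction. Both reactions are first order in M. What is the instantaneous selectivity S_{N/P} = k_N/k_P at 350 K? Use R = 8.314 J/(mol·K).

0.147

k_N/k_P = (A_N/A_P)·exp[−(E_N−E_P)/(RT)] = (A_N/A_P)·exp[(E_P−E_N)/(RT)].
(E_P−E_N)/(RT) = (69.0−31.7)×10³/(8.314×350) = 37300/2910 = 12.82.
k_N/k_P = (7.47×10^9/1.88×10^16)·exp(12.82) = 3.973×10^-7 × 3.689×10^5 = 0.147.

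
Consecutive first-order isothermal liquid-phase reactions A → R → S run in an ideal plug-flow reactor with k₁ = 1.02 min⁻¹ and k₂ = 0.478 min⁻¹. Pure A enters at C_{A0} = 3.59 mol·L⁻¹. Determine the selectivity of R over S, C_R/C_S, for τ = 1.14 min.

2.73

Solving the coupled first-order balances gives C_R(τ) = [k₁/(k₂−k₁)]·C_{A0}·(e^(−k₁τ) − e^(−k₂τ)).
e^(−k₁τ) = e^(−1.02×1.14) = e^(−1.163) = 0.3126; e^(−k₂τ) = e^(−0.5449) = 0.5799.
C_R = 1.02×3.59/(0.478−1.02) × (0.3126−0.5799) = (-6.756)×(-0.2673) = 1.806 mol·L⁻¹.
C_A = C_{A0}e^(−k₁τ) = 1.122 mol·L⁻¹, so C_S = C_{A0}−C_A−C_R = 0.6620 mol·L⁻¹; C_R/C_S = 2.73.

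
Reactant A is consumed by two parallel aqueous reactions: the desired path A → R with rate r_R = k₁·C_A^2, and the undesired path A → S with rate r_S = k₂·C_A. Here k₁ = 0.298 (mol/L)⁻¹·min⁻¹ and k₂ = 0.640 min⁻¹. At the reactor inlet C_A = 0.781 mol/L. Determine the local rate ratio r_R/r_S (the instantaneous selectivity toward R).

0.364

S_{R/S} = r_R/r_S = (k₁·C_A^2)/(k₂·C_A) = (k₁/k₂)·C_A.
= (0.298×0.7810^2) / (0.640×0.7810) = 0.1818/0.4998 = 0.364.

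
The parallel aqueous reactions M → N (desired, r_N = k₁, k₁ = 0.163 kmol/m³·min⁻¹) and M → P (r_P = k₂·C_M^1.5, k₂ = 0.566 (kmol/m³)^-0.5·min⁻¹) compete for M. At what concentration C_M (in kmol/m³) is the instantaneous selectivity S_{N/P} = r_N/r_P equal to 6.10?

0.131 kmol/m³

S_{N/P} = (k₁/k₂)·C_M^-1.5 ⇒ C_M = (S·k₂/k₁)^(1/(-1.5)).
= (6.10×0.566/0.163)^(-0.6667) = (21.18)^(-0.6667) = 0.131 kmol/m³.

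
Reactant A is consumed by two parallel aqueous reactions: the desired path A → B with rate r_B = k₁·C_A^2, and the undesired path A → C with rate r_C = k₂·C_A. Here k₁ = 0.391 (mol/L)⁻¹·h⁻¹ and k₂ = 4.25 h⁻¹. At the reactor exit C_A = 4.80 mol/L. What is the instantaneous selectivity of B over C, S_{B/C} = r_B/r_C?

0.442

S_{B/C} = r_B/r_C = (k₁·C_A^2)/(k₂·C_A) = (k₁/k₂)·C_A.
= (0.391×4.800^2) / (4.25×4.800) = 9.009/20.40 = 0.442.
Since the desired path is higher order in A, keeping C_A high (PFR or concentrated feed) favours B.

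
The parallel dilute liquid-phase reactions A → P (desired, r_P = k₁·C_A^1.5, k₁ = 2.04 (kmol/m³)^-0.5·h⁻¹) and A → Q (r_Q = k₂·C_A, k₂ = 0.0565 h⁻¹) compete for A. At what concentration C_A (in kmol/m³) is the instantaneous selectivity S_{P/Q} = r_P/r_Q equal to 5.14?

S_{P/Q} = (k₁/k₂)·C_A^0.5 ⇒ C_A = (S·k₂/k₁)^(2).
= (5.14×0.0565/2.04)^(2) = (0.1424)^(2) = 0.0203 kmol/m³.

0.0203 kmol/m³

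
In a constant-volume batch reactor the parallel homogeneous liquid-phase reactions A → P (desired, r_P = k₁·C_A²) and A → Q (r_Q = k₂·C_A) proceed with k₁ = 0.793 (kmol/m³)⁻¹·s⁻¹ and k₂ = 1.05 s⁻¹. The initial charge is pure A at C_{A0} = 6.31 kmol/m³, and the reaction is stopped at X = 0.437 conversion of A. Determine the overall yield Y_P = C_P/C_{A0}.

0.343

C_A = C_{A0}(1−X) = 3.553 kmol/m³.
Along a PFR/batch, dC_Q/dC_A = −r_Q/(r_P+r_Q) = −k₂/(k₂+k₁·C_A).
Integrating from C_{A0} to C_A: C_Q = (1.05/0.793)·ln[(1.05+0.793·6.31)/(1.05+0.793·3.55)] = 1.324·ln(6.054/3.867) = 0.5934 kmol/m³.
Then C_P = (C_{A0}−C_A) − C_Q = 2.757 − 0.5934 = 2.164 kmol/m³.
Y_P = C_P/C_{A0} = 2.164/6.31 = 0.343.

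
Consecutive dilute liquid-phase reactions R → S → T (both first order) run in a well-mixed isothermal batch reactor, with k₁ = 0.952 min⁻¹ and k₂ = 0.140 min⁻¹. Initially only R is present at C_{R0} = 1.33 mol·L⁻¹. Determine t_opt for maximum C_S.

2.36 min

Setting dC_S/dt = 0 gives t_opt = ln(k₂/k₁)/(k₂−k₁).
= ln(0.140/0.952)/(0.140−0.952) = ln(0.1471)/-0.8120 = -1.917/-0.8120 = 2.36 min.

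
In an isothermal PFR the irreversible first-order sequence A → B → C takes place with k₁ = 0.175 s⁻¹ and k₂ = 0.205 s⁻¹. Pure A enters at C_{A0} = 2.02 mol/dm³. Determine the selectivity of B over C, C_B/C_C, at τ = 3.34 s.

2.34

For first-order series with pure A initially, C_B(τ) = k₁C_{A0}/(k₂−k₁)·(e^(−k₁τ) − e^(−k₂τ)).
e^(−k₁τ) = e^(−0.175×3.34) = e^(−0.5845) = 0.5574; e^(−k₂τ) = e^(−0.6847) = 0.5042.
C_B = 0.175×2.02/(0.205−0.175) × (0.5574−0.5042) = 11.78×0.05314 = 0.6262 mol/dm³.
C_A = C_{A0}e^(−k₁τ) = 1.126 mol/dm³, so C_C = C_{A0}−C_A−C_B = 0.2679 mol/dm³; C_B/C_C = 2.34.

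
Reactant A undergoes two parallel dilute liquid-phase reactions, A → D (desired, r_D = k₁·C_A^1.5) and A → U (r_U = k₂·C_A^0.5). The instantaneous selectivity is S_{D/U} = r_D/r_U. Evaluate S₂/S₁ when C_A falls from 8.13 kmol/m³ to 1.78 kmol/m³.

S_{D/U} = (k₁/k₂)·C_A, so S₂/S₁ = (C_{A,2}/C_{A,1}).
= 1.78/8.13 = 0.219.
Selectivity toward D falls as C_A falls — high-concentration operation is favoured.

0.219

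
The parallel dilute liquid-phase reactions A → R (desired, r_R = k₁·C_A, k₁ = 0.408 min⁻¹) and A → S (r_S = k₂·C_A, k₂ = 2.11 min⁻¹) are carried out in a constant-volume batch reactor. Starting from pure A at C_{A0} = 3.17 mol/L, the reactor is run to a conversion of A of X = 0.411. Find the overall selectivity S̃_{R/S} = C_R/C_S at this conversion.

C_A = C_{A0}(1−X) = 1.867 mol/L.
Both paths are first order in A, so the instantaneous fraction to R is constant: dC_R/d(−C_A) = k₁/(k₁+k₂) = 0.1620.
C_R = 0.1620·(C_{A0}−C_A) = 0.1620×1.303 = 0.211 mol/L.
C_S = (C_{A0}−C_A)−C_R = 1.092 mol/L; S̃_{R/S} = 0.2111/1.092 = 0.193.

0.193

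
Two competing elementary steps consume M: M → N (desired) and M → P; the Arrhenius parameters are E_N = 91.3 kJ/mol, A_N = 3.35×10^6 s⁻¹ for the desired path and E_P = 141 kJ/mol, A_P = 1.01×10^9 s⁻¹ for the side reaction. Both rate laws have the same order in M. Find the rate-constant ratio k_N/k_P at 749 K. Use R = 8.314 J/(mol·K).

k_N/k_P = (A_N/A_P)·exp[−(E_N−E_P)/(RT)] = (A_N/A_P)·exp[(E_P−E_N)/(RT)].
(E_P−E_N)/(RT) = (141−91.3)×10³/(8.314×749) = 49700/6227 = 7.981.
k_N/k_P = (3.35×10^6/1.01×10^9)·exp(7.981) = 0.003317 × 2925 = 9.70.
Since E_N < E_P, lowering the temperature improves selectivity toward N.

9.70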